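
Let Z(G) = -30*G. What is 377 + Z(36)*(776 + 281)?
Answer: -1141183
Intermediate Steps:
377 + Z(36)*(776 + 281) = 377 + (-30*36)*(776 + 281) = 377 - 1080*1057 = 377 - 1141560 = -1141183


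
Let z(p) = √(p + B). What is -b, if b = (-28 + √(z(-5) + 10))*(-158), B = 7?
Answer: -4424 + 158*√(10 + √2) ≈ -3890.2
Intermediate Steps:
z(p) = √(7 + p) (z(p) = √(p + 7) = √(7 + p))
b = 4424 - 158*√(10 + √2) (b = (-28 + √(√(7 - 5) + 10))*(-158) = (-28 + √(√2 + 10))*(-158) = (-28 + √(10 + √2))*(-158) = 4424 - 158*√(10 + √2) ≈ 3890.2)
-b = -(4424 - 158*√(10 + √2)) = -4424 + 158*√(10 + √2)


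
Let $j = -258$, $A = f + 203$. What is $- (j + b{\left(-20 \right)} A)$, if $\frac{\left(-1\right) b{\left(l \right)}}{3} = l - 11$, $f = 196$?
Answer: $-36849$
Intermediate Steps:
$A = 399$ ($A = 196 + 203 = 399$)
$b{\left(l \right)} = 33 - 3 l$ ($b{\left(l \right)} = - 3 \left(l - 11\right) = - 3 \left(-11 + l\right) = 33 - 3 l$)
$- (j + b{\left(-20 \right)} A) = - (-258 + \left(33 - -60\right) 399) = - (-258 + \left(33 + 60\right) 399) = - (-258 + 93 \cdot 399) = - (-258 + 37107) = \left(-1\right) 36849 = -36849$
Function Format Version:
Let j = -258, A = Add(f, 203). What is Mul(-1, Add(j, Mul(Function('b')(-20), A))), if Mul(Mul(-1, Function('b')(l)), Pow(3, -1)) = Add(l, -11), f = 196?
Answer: -36849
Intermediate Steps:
A = 399 (A = Add(196, 203) = 399)
Function('b')(l) = Add(33, Mul(-3, l)) (Function('b')(l) = Mul(-3, Add(l, -11)) = Mul(-3, Add(-11, l)) = Add(33, Mul(-3, l)))
Mul(-1, Add(j, Mul(Function('b')(-20), A))) = Mul(-1, Add(-258, Mul(Add(33, Mul(-3, -20)), 399))) = Mul(-1, Add(-258, Mul(Add(33, 60), 399))) = Mul(-1, Add(-258, Mul(93, 399))) = Mul(-1, Add(-258, 37107)) = Mul(-1, 36849) = -36849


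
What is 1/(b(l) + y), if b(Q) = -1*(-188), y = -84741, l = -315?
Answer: -1/84553 ≈ -1.1827e-5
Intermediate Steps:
b(Q) = 188
1/(b(l) + y) = 1/(188 - 84741) = 1/(-84553) = -1/84553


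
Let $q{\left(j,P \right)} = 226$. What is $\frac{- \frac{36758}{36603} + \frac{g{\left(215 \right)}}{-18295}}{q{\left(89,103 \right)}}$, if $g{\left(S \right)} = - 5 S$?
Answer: $- \frac{126627877}{30268265202} \approx -0.0041835$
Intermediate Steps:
$\frac{- \frac{36758}{36603} + \frac{g{\left(215 \right)}}{-18295}}{q{\left(89,103 \right)}} = \frac{- \frac{36758}{36603} + \frac{\left(-5\right) 215}{-18295}}{226} = \left(\left(-36758\right) \frac{1}{36603} - - \frac{215}{3659}\right) \frac{1}{226} = \left(- \frac{36758}{36603} + \frac{215}{3659}\right) \frac{1}{226} = \left(- \frac{126627877}{133930377}\right) \frac{1}{226} = - \frac{126627877}{30268265202}$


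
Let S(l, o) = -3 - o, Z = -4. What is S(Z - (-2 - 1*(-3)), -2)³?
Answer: -1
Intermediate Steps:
S(Z - (-2 - 1*(-3)), -2)³ = (-3 - 1*(-2))³ = (-3 + 2)³ = (-1)³ = -1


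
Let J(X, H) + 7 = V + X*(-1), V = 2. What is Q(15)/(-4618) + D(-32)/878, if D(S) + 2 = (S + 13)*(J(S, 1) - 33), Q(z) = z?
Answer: 252023/2027302 ≈ 0.12431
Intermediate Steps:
J(X, H) = -5 - X (J(X, H) = -7 + (2 + X*(-1)) = -7 + (2 - X) = -5 - X)
D(S) = -2 + (-38 - S)*(13 + S) (D(S) = -2 + (S + 13)*((-5 - S) - 33) = -2 + (13 + S)*(-38 - S) = -2 + (-38 - S)*(13 + S))
Q(15)/(-4618) + D(-32)/878 = 15/(-4618) + (-496 - 1*(-32)**2 - 51*(-32))/878 = 15*(-1/4618) + (-496 - 1*1024 + 1632)*(1/878) = -15/4618 + (-496 - 1024 + 1632)*(1/878) = -15/4618 + 112*(1/878) = -15/4618 + 56/439 = 252023/2027302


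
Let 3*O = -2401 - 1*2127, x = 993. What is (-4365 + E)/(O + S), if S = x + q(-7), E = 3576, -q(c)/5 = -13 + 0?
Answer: 2367/1354 ≈ 1.7482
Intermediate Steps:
q(c) = 65 (q(c) = -5*(-13 + 0) = -5*(-13) = 65)
O = -4528/3 (O = (-2401 - 1*2127)/3 = (-2401 - 2127)/3 = (⅓)*(-4528) = -4528/3 ≈ -1509.3)
S = 1058 (S = 993 + 65 = 1058)
(-4365 + E)/(O + S) = (-4365 + 3576)/(-4528/3 + 1058) = -789/(-1354/3) = -789*(-3/1354) = 2367/1354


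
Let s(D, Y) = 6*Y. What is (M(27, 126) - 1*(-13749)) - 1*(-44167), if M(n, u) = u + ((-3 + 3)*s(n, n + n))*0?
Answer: 58042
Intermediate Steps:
M(n, u) = u (M(n, u) = u + ((-3 + 3)*(6*(n + n)))*0 = u + (0*(6*(2*n)))*0 = u + (0*(12*n))*0 = u + 0*0 = u + 0 = u)
(M(27, 126) - 1*(-13749)) - 1*(-44167) = (126 - 1*(-13749)) - 1*(-44167) = (126 + 13749) + 44167 = 13875 + 44167 = 58042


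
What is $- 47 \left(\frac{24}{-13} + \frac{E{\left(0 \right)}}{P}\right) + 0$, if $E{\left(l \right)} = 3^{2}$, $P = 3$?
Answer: $- \frac{705}{13} \approx -54.231$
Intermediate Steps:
$E{\left(l \right)} = 9$
$- 47 \left(\frac{24}{-13} + \frac{E{\left(0 \right)}}{P}\right) + 0 = - 47 \left(\frac{24}{-13} + \frac{9}{3}\right) + 0 = - 47 \left(24 \left(- \frac{1}{13}\right) + 9 \cdot \frac{1}{3}\right) + 0 = - 47 \left(- \frac{24}{13} + 3\right) + 0 = \left(-47\right) \frac{15}{13} + 0 = - \frac{705}{13} + 0 = - \frac{705}{13}$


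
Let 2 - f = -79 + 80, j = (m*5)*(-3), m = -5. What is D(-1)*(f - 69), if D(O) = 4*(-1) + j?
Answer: -4828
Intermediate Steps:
j = 75 (j = -5*5*(-3) = -25*(-3) = 75)
D(O) = 71 (D(O) = 4*(-1) + 75 = -4 + 75 = 71)
f = 1 (f = 2 - (-79 + 80) = 2 - 1*1 = 2 - 1 = 1)
D(-1)*(f - 69) = 71*(1 - 69) = 71*(-68) = -4828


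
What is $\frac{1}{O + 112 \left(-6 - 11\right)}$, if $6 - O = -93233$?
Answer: $\frac{1}{91335} \approx 1.0949 \cdot 10^{-5}$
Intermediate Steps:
$O = 93239$ ($O = 6 - -93233 = 6 + 93233 = 93239$)
$\frac{1}{O + 112 \left(-6 - 11\right)} = \frac{1}{93239 + 112 \left(-6 - 11\right)} = \frac{1}{93239 + 112 \left(-17\right)} = \frac{1}{93239 - 1904} = \frac{1}{91335}$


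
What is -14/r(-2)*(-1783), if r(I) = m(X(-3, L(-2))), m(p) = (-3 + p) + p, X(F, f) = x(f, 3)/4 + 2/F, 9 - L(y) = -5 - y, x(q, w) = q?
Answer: 74886/5 ≈ 14977.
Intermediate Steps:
L(y) = 14 + y (L(y) = 9 - (-5 - y) = 9 + (5 + y) = 14 + y)
X(F, f) = 2/F + f/4 (X(F, f) = f/4 + 2/F = 2/F + f/4)
m(p) = -3 + 2*p
r(I) = 5/3 (r(I) = -3 + 2*(2/(-3) + (14 - 2)/4) = -3 + 2*(2*(-⅓) + (¼)*12) = -3 + 2*(-⅔ + 3) = -3 + 2*(7/3) = -3 + 14/3 = 5/3)
-14/r(-2)*(-1783) = -14/5/3*(-1783) = -14*⅗*(-1783) = -42/5*(-1783) = 74886/5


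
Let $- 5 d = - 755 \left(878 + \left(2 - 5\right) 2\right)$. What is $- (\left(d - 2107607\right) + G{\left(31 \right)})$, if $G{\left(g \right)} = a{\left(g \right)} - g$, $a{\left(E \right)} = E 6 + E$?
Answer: $1975749$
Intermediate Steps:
$a{\left(E \right)} = 7 E$ ($a{\left(E \right)} = 6 E + E = 7 E$)
$d = 131672$ ($d = - \frac{\left(-755\right) \left(878 + \left(2 - 5\right) 2\right)}{5} = - \frac{\left(-755\right) \left(878 - 6\right)}{5} = - \frac{\left(-755\right) 872}{5} = \left(- \frac{1}{5}\right) \left(-658360\right) = 131672$)
$G{\left(g \right)} = 6 g$ ($G{\left(g \right)} = 7 g - g = 6 g$)
$- (\left(d - 2107607\right) + G{\left(31 \right)}) = - (\left(131672 - 2107607\right) + 6 \cdot 31) = - (-1975935 + 186) = \left(-1\right) \left(-1975749\right) = 1975749$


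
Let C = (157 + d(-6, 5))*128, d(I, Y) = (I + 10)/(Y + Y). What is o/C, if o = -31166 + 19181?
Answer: -59925/100736 ≈ -0.59487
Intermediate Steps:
d(I, Y) = (10 + I)/(2*Y) (d(I, Y) = (10 + I)/((2*Y)) = (10 + I)*(1/(2*Y)) = (10 + I)/(2*Y))
o = -11985
C = 100736/5 (C = (157 + (½)*(10 - 6)/5)*128 = (157 + (½)*(⅕)*4)*128 = (157 + ⅖)*128 = (787/5)*128 = 100736/5 ≈ 20147.)
o/C = -11985/100736/5 = -11985*5/100736 = -59925/100736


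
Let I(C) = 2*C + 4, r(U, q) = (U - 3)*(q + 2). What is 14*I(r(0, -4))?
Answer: 224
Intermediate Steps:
r(U, q) = (-3 + U)*(2 + q)
I(C) = 4 + 2*C
14*I(r(0, -4)) = 14*(4 + 2*(-6 - 3*(-4) + 2*0 + 0*(-4))) = 14*(4 + 2*(-6 + 12 + 0 + 0)) = 14*(4 + 2*6) = 14*(4 + 12) = 14*16 = 224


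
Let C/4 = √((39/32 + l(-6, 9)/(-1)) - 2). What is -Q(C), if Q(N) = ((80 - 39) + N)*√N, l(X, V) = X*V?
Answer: 2^(¾)*1703^(¼)*(-82 - √3406)/4 ≈ -379.11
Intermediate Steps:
l(X, V) = V*X
C = √3406/2 (C = 4*√((39/32 + (9*(-6))/(-1)) - 2) = 4*√((39*(1/32) - 54*(-1)) - 2) = 4*√((39/32 + 54) - 2) = 4*√(1767/32 - 2) = 4*√(1703/32) = 4*(√3406/8) = √3406/2 ≈ 29.180)
Q(N) = √N*(41 + N) (Q(N) = (41 + N)*√N = √N*(41 + N))
-Q(C) = -√(√3406/2)*(41 + √3406/2) = -2^(¾)*1703^(¼)/2*(41 + √3406/2) = -2^(¾)*1703^(¼)*(41 + √3406/2)/2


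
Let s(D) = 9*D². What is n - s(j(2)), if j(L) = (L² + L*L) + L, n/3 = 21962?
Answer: 64986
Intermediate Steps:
n = 65886 (n = 3*21962 = 65886)
j(L) = L + 2*L² (j(L) = (L² + L²) + L = 2*L² + L = L + 2*L²)
n - s(j(2)) = 65886 - 9*(2*(1 + 2*2))² = 65886 - 9*(2*(1 + 4))² = 65886 - 9*(2*5)² = 65886 - 9*10² = 65886 - 9*100 = 65886 - 1*900 = 65886 - 900 = 64986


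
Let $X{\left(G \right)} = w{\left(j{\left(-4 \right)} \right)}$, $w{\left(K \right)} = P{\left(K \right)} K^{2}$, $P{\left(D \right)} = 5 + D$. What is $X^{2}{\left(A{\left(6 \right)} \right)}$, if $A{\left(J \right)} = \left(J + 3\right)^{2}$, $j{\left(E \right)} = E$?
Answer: $256$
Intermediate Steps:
$A{\left(J \right)} = \left(3 + J\right)^{2}$
$w{\left(K \right)} = K^{2} \left(5 + K\right)$ ($w{\left(K \right)} = \left(5 + K\right) K^{2} = K^{2} \left(5 + K\right)$)
$X{\left(G \right)} = 16$ ($X{\left(G \right)} = \left(-4\right)^{2} \left(5 - 4\right) = 16 \cdot 1 = 16$)
$X^{2}{\left(A{\left(6 \right)} \right)} = 16^{2} = 256$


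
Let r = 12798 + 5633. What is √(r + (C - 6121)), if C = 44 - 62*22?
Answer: √10990 ≈ 104.83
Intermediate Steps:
C = -1320 (C = 44 - 1364 = -1320)
r = 18431
√(r + (C - 6121)) = √(18431 + (-1320 - 6121)) = √(18431 - 7441) = √10990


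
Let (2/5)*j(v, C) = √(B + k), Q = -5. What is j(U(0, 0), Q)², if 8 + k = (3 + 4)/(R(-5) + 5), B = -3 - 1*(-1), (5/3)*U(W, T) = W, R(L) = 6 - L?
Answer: -3825/64 ≈ -59.766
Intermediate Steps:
U(W, T) = 3*W/5
B = -2 (B = -3 + 1 = -2)
k = -121/16 (k = -8 + (3 + 4)/((6 - 1*(-5)) + 5) = -8 + 7/((6 + 5) + 5) = -8 + 7/(11 + 5) = -8 + 7/16 = -121/16 ≈ -7.5625)
j(v, C) = 15*I*√17/8 (j(v, C) = 5*√(-2 - 121/16)/2 = 5*√(-153/16)/2 = 5*(3*I*√17/4)/2 = 15*I*√17/8)
j(U(0, 0), Q)² = (15*I*√17/8)² = -3825/64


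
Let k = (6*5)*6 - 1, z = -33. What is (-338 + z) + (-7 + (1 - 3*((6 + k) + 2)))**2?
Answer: 321118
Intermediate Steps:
k = 179 (k = 30*6 - 1 = 180 - 1 = 179)
(-338 + z) + (-7 + (1 - 3*((6 + k) + 2)))**2 = (-338 - 33) + (-7 + (1 - 3*((6 + 179) + 2)))**2 = -371 + (-7 + (1 - 3*(185 + 2)))**2 = -371 + (-7 + (1 - 3*187))**2 = -371 + (-7 + (1 - 561))**2 = -371 + (-7 - 560)**2 = -371 + (-567)**2 = -371 + 321489 = 321118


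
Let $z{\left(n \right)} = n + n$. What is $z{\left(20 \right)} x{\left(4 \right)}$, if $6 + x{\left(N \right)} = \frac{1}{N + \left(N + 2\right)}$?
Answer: $-236$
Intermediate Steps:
$z{\left(n \right)} = 2 n$
$x{\left(N \right)} = -6 + \frac{1}{2 + 2 N}$ ($x{\left(N \right)} = -6 + \frac{1}{N + \left(N + 2\right)} = -6 + \frac{1}{N + \left(2 + N\right)} = -6 + \frac{1}{2 + 2 N}$)
$z{\left(20 \right)} x{\left(4 \right)} = 2 \cdot 20 \frac{-11 - 48}{2 \left(1 + 4\right)} = 40 \frac{-11 - 48}{2 \cdot 5} = 40 \cdot \frac{1}{2} \cdot \frac{1}{5} \left(-59\right) = 40 \left(- \frac{59}{10}\right) = -236$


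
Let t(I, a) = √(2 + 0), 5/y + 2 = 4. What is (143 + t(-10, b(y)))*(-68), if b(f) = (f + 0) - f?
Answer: -9724 - 68*√2 ≈ -9820.2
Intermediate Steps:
y = 5/2 (y = 5/(-2 + 4) = 5/2 ≈ 2.5000)
b(f) = 0 (b(f) = f - f = 0)
t(I, a) = √2
(143 + t(-10, b(y)))*(-68) = (143 + √2)*(-68) = -9724 - 68*√2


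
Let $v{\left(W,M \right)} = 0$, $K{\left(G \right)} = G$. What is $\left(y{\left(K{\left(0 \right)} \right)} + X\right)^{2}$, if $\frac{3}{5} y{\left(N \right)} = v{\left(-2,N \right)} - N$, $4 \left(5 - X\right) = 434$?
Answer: $\frac{42849}{4} \approx 10712.0$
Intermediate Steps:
$X = - \frac{207}{2}$ ($X = 5 - \frac{217}{2} = - \frac{207}{2} \approx -103.5$)
$y{\left(N \right)} = - \frac{5 N}{3}$ ($y{\left(N \right)} = \frac{5 \left(0 - N\right)}{3} = \frac{5 \left(- N\right)}{3} = - \frac{5 N}{3}$)
$\left(y{\left(K{\left(0 \right)} \right)} + X\right)^{2} = \left(\left(- \frac{5}{3}\right) 0 - \frac{207}{2}\right)^{2} = \left(0 - \frac{207}{2}\right)^{2} = \left(- \frac{207}{2}\right)^{2} = \frac{42849}{4}$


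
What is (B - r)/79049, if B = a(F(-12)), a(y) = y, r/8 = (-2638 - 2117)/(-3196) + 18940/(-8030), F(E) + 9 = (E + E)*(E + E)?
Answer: 368255417/50717601253 ≈ 0.0072609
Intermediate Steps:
F(E) = -9 + 4*E**2 (F(E) = -9 + (E + E)*(E + E) = -9 + (2*E)*(2*E) = -9 + 4*E**2)
r = -4469918/641597 (r = 8*((-2638 - 2117)/(-3196) + 18940/(-8030)) = 8*(-4755*(-1/3196) + 18940*(-1/8030)) = 8*(4755/3196 - 1894/803) = 8*(-2234959/2566388) = -4469918/641597 ≈ -6.9669)
B = 567 (B = -9 + 4*(-12)**2 = -9 + 4*144 = -9 + 576 = 567)
(B - r)/79049 = (567 - 1*(-4469918/641597))/79049 = (567 + 4469918/641597)*(1/79049) = (368255417/641597)*(1/79049) = 368255417/50717601253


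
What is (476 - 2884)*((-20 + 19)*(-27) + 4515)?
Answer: -10937136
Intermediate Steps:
(476 - 2884)*((-20 + 19)*(-27) + 4515) = -2408*(-1*(-27) + 4515) = -2408*(27 + 4515) = -2408*4542 = -10937136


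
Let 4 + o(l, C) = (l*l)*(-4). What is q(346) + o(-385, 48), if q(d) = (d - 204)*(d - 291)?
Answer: -585094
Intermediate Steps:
q(d) = (-291 + d)*(-204 + d) (q(d) = (-204 + d)*(-291 + d) = (-291 + d)*(-204 + d))
o(l, C) = -4 - 4*l² (o(l, C) = -4 + (l*l)*(-4) = -4 + l²*(-4) = -4 - 4*l²)
q(346) + o(-385, 48) = (59364 + 346² - 495*346) + (-4 - 4*(-385)²) = (59364 + 119716 - 171270) + (-4 - 4*148225) = 7810 + (-4 - 592900) = 7810 - 592904 = -585094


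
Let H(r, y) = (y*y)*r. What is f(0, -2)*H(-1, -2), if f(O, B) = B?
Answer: 8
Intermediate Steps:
H(r, y) = r*y² (H(r, y) = y²*r = r*y²)
f(0, -2)*H(-1, -2) = -(-2)*(-2)² = -(-2)*4 = -2*(-4) = 8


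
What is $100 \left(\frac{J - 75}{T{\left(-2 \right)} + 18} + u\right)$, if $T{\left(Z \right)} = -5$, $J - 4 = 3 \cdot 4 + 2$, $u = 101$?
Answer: $\frac{125600}{13} \approx 9661.5$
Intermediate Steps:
$J = 18$ ($J = 4 + \left(3 \cdot 4 + 2\right) = 4 + \left(12 + 2\right) = 4 + 14 = 18$)
$100 \left(\frac{J - 75}{T{\left(-2 \right)} + 18} + u\right) = 100 \left(\frac{18 - 75}{-5 + 18} + 101\right) = 100 \left(- \frac{57}{13} + 101\right) = 100 \cdot \frac{1256}{13} = \frac{125600}{13}$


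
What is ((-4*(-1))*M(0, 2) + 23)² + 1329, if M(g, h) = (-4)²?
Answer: 8898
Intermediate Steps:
M(g, h) = 16
((-4*(-1))*M(0, 2) + 23)² + 1329 = (-4*(-1)*16 + 23)² + 1329 = (4*16 + 23)² + 1329 = (64 + 23)² + 1329 = 87² + 1329 = 7569 + 1329 = 8898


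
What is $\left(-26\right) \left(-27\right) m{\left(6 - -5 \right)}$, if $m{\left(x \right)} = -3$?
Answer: $-2106$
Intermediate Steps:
$\left(-26\right) \left(-27\right) m{\left(6 - -5 \right)} = \left(-26\right) \left(-27\right) \left(-3\right) = 702 \left(-3\right) = -2106$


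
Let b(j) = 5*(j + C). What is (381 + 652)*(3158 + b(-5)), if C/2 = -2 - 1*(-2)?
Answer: 3236389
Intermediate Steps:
C = 0 (C = 2*(-2 - 1*(-2)) = 2*(-2 + 2) = 2*0 = 0)
b(j) = 5*j (b(j) = 5*(j + 0) = 5*j)
(381 + 652)*(3158 + b(-5)) = (381 + 652)*(3158 + 5*(-5)) = 1033*(3158 - 25) = 1033*3133 = 3236389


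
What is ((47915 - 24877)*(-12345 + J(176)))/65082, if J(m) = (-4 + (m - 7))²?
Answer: 57134240/10847 ≈ 5267.3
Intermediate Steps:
J(m) = (-11 + m)² (J(m) = (-4 + (-7 + m))² = (-11 + m)²)
((47915 - 24877)*(-12345 + J(176)))/65082 = ((47915 - 24877)*(-12345 + (-11 + 176)²))/65082 = (23038*(-12345 + 165²))*(1/65082) = (23038*(-12345 + 27225))*(1/65082) = (23038*14880)*(1/65082) = 342805440*(1/65082) = 57134240/10847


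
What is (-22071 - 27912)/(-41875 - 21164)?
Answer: 16661/21013 ≈ 0.79289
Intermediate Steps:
(-22071 - 27912)/(-41875 - 21164) = -49983/(-63039) = -49983*(-1/63039) = 16661/21013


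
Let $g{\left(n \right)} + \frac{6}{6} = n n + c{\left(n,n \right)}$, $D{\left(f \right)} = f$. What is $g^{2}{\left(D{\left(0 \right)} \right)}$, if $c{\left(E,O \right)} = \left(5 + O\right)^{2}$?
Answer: $576$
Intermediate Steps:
$g{\left(n \right)} = -1 + n^{2} + \left(5 + n\right)^{2}$ ($g{\left(n \right)} = -1 + \left(n n + \left(5 + n\right)^{2}\right) = -1 + \left(n^{2} + \left(5 + n\right)^{2}\right) = -1 + n^{2} + \left(5 + n\right)^{2}$)
$g^{2}{\left(D{\left(0 \right)} \right)} = \left(-1 + 0^{2} + \left(5 + 0\right)^{2}\right)^{2} = \left(-1 + 0 + 5^{2}\right)^{2} = \left(-1 + 0 + 25\right)^{2} = 24^{2} = 576$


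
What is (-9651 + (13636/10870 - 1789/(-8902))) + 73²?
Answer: -209038186089/48382370 ≈ -4320.5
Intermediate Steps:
(-9651 + (13636/10870 - 1789/(-8902))) + 73² = (-9651 + (13636*(1/10870) - 1789*(-1/8902))) + 5329 = (-9651 + (6818/5435 + 1789/8902)) + 5329 = (-9651 + 70417051/48382370) + 5329 = -466867835819/48382370 + 5329 = -209038186089/48382370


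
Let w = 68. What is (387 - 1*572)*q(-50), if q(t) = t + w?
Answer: -3330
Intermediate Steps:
q(t) = 68 + t (q(t) = t + 68 = 68 + t)
(387 - 1*572)*q(-50) = (387 - 1*572)*(68 - 50) = (387 - 572)*18 = -185*18 = -3330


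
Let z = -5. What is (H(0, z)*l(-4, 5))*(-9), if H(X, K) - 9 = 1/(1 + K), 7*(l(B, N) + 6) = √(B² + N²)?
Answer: 945/2 - 45*√41/4 ≈ 400.46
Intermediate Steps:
l(B, N) = -6 + √(B² + N²)/7
H(X, K) = 9 + 1/(1 + K)
(H(0, z)*l(-4, 5))*(-9) = (((10 + 9*(-5))/(1 - 5))*(-6 + √((-4)² + 5²)/7))*(-9) = (((10 - 45)/(-4))*(-6 + √(16 + 25)/7))*(-9) = ((-¼*(-35))*(-6 + √41/7))*(-9) = (35*(-6 + √41/7)/4)*(-9) = (-105/2 + 5*√41/4)*(-9) = 945/2 - 45*√41/4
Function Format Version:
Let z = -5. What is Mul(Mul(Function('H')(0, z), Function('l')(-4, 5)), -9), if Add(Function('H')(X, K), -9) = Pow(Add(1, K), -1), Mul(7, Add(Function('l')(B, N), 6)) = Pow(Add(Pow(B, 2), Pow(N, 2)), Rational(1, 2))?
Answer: Add(Rational(945, 2), Mul(Rational(-45, 4), Pow(41, Rational(1, 2)))) ≈ 400.46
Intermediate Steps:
Function('l')(B, N) = Add(-6, Mul(Rational(1, 7), Pow(Add(Pow(B, 2), Pow(N, 2)), Rational(1, 2))))
Function('H')(X, K) = Add(9, Pow(Add(1, K), -1))
Mul(Mul(Function('H')(0, z), Function('l')(-4, 5)), -9) = Mul(Mul(Mul(Pow(Add(1, -5), -1), Add(10, Mul(9, -5))), Add(-6, Mul(Rational(1, 7), Pow(Add(Pow(-4, 2), Pow(5, 2)), Rational(1, 2))))), -9) = Mul(Mul(Mul(Pow(-4, -1), Add(10, -45)), Add(-6, Mul(Rational(1, 7), Pow(Add(16, 25), Rational(1, 2))))), -9) = Mul(Mul(Mul(Rational(-1, 4), -35), Add(-6, Mul(Rational(1, 7), Pow(41, Rational(1, 2))))), -9) = Mul(Mul(Rational(35, 4), Add(-6, Mul(Rational(1, 7), Pow(41, Rational(1, 2))))), -9) = Mul(Add(Rational(-105, 2), Mul(Rational(5, 4), Pow(41, Rational(1, 2)))), -9) = Add(Rational(945, 2), Mul(Rational(-45, 4), Pow(41, Rational(1, 2))))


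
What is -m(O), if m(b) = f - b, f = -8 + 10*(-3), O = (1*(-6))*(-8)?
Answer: 86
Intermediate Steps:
O = 48 (O = -6*(-8) = 48)
f = -38 (f = -8 - 30 = -38)
m(b) = -38 - b
-m(O) = -(-38 - 1*48) = -(-38 - 48) = -1*(-86) = 86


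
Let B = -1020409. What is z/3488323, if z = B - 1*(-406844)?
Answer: -613565/3488323 ≈ -0.17589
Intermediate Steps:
z = -613565 (z = -1020409 - 1*(-406844) = -1020409 + 406844 = -613565)
z/3488323 = -613565/3488323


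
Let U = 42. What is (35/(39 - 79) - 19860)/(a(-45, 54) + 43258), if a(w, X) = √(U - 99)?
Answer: -3436566923/7485018484 + 158887*I*√57/14970036968 ≈ -0.45913 + 8.0131e-5*I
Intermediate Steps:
a(w, X) = I*√57 (a(w, X) = √(42 - 99) = √(-57) = I*√57)
(35/(39 - 79) - 19860)/(a(-45, 54) + 43258) = (35/(39 - 79) - 19860)/(I*√57 + 43258) = (35/(-40) - 19860)/(43258 + I*√57) = (-1/40*35 - 19860)/(43258 + I*√57) = (-7/8 - 19860)/(43258 + I*√57) = -158887/(8*(43258 + I*√57))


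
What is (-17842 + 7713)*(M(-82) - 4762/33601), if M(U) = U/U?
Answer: -292110231/33601 ≈ -8693.5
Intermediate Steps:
M(U) = 1
(-17842 + 7713)*(M(-82) - 4762/33601) = (-17842 + 7713)*(1 - 4762/33601) = -10129*(1 - 4762*1/33601) = -10129*(1 - 4762/33601) = -10129*28839/33601 = -292110231/33601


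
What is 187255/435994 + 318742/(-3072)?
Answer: -34598588047/334843392 ≈ -103.33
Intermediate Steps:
187255/435994 + 318742/(-3072) = 187255*(1/435994) + 318742*(-1/3072) = 187255/435994 - 159371/1536 = -34598588047/334843392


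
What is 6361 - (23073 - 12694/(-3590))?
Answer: -30004387/1795 ≈ -16716.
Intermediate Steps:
6361 - (23073 - 12694/(-3590)) = 6361 - (23073 - 12694*(-1/3590)) = 6361 - (23073 + 6347/1795) = 6361 - 1*41422382/1795 = 6361 - 41422382/1795 = -30004387/1795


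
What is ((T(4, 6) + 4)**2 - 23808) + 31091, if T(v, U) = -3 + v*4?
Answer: 7572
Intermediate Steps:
T(v, U) = -3 + 4*v
((T(4, 6) + 4)**2 - 23808) + 31091 = (((-3 + 4*4) + 4)**2 - 23808) + 31091 = (((-3 + 16) + 4)**2 - 23808) + 31091 = ((13 + 4)**2 - 23808) + 31091 = (17**2 - 23808) + 31091 = (289 - 23808) + 31091 = -23519 + 31091 = 7572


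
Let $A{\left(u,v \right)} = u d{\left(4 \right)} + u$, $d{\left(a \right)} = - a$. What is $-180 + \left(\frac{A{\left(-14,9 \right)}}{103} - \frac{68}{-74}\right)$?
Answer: $- \frac{680924}{3811} \approx -178.67$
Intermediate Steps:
$A{\left(u,v \right)} = - 3 u$ ($A{\left(u,v \right)} = u \left(\left(-1\right) 4\right) + u = u \left(-4\right) + u = - 4 u + u = - 3 u$)
$-180 + \left(\frac{A{\left(-14,9 \right)}}{103} - \frac{68}{-74}\right) = -180 + \left(\frac{\left(-3\right) \left(-14\right)}{103} - \frac{68}{-74}\right) = -180 + \left(42 \cdot \frac{1}{103} - - \frac{34}{37}\right) = -180 + \left(\frac{42}{103} + \frac{34}{37}\right) = -180 + \frac{5056}{3811} = - \frac{680924}{3811}$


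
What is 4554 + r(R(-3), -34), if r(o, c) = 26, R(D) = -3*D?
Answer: 4580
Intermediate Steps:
4554 + r(R(-3), -34) = 4554 + 26 = 4580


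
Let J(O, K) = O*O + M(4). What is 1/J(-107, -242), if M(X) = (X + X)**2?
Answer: 1/11513 ≈ 8.6858e-5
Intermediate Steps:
M(X) = 4*X**2 (M(X) = (2*X)**2 = 4*X**2)
J(O, K) = 64 + O**2 (J(O, K) = O*O + 4*4**2 = O**2 + 4*16 = O**2 + 64 = 64 + O**2)
1/J(-107, -242) = 1/(64 + (-107)**2) = 1/(64 + 11449) = 1/11513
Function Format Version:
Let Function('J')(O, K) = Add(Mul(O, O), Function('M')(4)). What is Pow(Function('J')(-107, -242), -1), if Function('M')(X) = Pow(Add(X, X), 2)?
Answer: Rational(1, 11513) ≈ 8.6858e-5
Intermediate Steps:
Function('M')(X) = Mul(4, Pow(X, 2)) (Function('M')(X) = Pow(Mul(2, X), 2) = Mul(4, Pow(X, 2)))
Function('J')(O, K) = Add(64, Pow(O, 2)) (Function('J')(O, K) = Add(Mul(O, O), Mul(4, Pow(4, 2))) = Add(Pow(O, 2), Mul(4, 16)) = Add(Pow(O, 2), 64) = Add(64, Pow(O, 2)))
Pow(Function('J')(-107, -242), -1) = Pow(Add(64, Pow(-107, 2)), -1) = Pow(Add(64, 11449), -1) = Pow(11513, -1) = Rational(1, 11513)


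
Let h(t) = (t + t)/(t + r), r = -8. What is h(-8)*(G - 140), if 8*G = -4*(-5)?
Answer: -275/2 ≈ -137.50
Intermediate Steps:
G = 5/2 (G = (-4*(-5))/8 = (1/8)*20 = 5/2 ≈ 2.5000)
h(t) = 2*t/(-8 + t) (h(t) = (t + t)/(t - 8) = (2*t)/(-8 + t) = 2*t/(-8 + t))
h(-8)*(G - 140) = (2*(-8)/(-8 - 8))*(5/2 - 140) = (2*(-8)/(-16))*(-275/2) = (2*(-8)*(-1/16))*(-275/2) = 1*(-275/2) = -275/2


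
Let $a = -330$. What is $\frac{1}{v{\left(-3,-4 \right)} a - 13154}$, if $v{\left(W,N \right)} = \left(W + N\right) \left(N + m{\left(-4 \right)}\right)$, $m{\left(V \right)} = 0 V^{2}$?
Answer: $- \frac{1}{22394} \approx -4.4655 \cdot 10^{-5}$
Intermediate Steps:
$m{\left(V \right)} = 0$
$v{\left(W,N \right)} = N \left(N + W\right)$ ($v{\left(W,N \right)} = \left(W + N\right) \left(N + 0\right) = \left(N + W\right) N = N \left(N + W\right)$)
$\frac{1}{v{\left(-3,-4 \right)} a - 13154} = \frac{1}{- 4 \left(-4 - 3\right) \left(-330\right) - 13154} = \frac{1}{\left(-4\right) \left(-7\right) \left(-330\right) - 13154} = \frac{1}{28 \left(-330\right) - 13154} = \frac{1}{-9240 - 13154} = \frac{1}{-22394} = - \frac{1}{22394}$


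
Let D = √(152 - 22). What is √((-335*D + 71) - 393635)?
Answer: √(-393564 - 335*√130) ≈ 630.38*I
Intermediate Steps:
D = √130 ≈ 11.402
√((-335*D + 71) - 393635) = √((-335*√130 + 71) - 393635) = √((71 - 335*√130) - 393635) = √(-393564 - 335*√130)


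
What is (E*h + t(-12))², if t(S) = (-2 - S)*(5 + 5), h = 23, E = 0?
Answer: 10000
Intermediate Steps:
t(S) = -20 - 10*S (t(S) = (-2 - S)*10 = -20 - 10*S)
(E*h + t(-12))² = (0*23 + (-20 - 10*(-12)))² = (0 + (-20 + 120))² = (0 + 100)² = 100² = 10000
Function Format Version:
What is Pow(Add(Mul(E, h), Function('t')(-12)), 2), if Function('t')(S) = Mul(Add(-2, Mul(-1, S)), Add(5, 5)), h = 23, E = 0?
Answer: 10000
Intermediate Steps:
Function('t')(S) = Add(-20, Mul(-10, S)) (Function('t')(S) = Mul(Add(-2, Mul(-1, S)), 10) = Add(-20, Mul(-10, S)))
Pow(Add(Mul(E, h), Function('t')(-12)), 2) = Pow(Add(Mul(0, 23), Add(-20, Mul(-10, -12))), 2) = Pow(Add(0, Add(-20, 120)), 2) = Pow(Add(0, 100), 2) = Pow(100, 2) = 10000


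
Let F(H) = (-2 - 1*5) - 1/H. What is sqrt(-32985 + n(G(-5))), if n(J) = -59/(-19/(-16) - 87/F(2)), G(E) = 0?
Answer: 5*I*sqrt(1380983505)/1023 ≈ 181.63*I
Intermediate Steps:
F(H) = -7 - 1/H (F(H) = (-2 - 5) - 1/H = -7 - 1/H)
n(J) = -4720/1023 (n(J) = -59/(-19/(-16) - 87/(-7 - 1/2)) = -59/(-19*(-1/16) - 87/(-7 - 1*1/2)) = -59/(19/16 - 87/(-7 - 1/2)) = -59/(19/16 - 87/(-15/2)) = -59/(19/16 - 87*(-2/15)) = -59/(19/16 + 58/5) = -59/1023/80 = -59*80/1023 = -4720/1023)
sqrt(-32985 + n(G(-5))) = sqrt(-32985 - 4720/1023) = sqrt(-33748375/1023) = 5*I*sqrt(1380983505)/1023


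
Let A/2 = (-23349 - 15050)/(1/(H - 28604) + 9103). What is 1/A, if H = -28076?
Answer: -515958039/4352910640 ≈ -0.11853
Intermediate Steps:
A = -4352910640/515958039 (A = 2*((-23349 - 15050)/(1/(-28076 - 28604) + 9103)) = 2*(-38399/(1/(-56680) + 9103)) = 2*(-38399/(-1/56680 + 9103)) = 2*(-38399/515958039/56680) = 2*(-38399*56680/515958039) = 2*(-2176455320/515958039) = -4352910640/515958039 ≈ -8.4366)
1/A = 1/(-4352910640/515958039) = -515958039/4352910640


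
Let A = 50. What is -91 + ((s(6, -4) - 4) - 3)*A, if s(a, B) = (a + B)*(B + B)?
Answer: -1241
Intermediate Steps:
s(a, B) = 2*B*(B + a) (s(a, B) = (B + a)*(2*B) = 2*B*(B + a))
-91 + ((s(6, -4) - 4) - 3)*A = -91 + ((2*(-4)*(-4 + 6) - 4) - 3)*50 = -91 + ((2*(-4)*2 - 4) - 3)*50 = -91 + ((-16 - 4) - 3)*50 = -91 + (-20 - 3)*50 = -91 - 23*50 = -91 - 1150 = -1241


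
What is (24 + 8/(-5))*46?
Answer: 5152/5 ≈ 1030.4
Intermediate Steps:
(24 + 8/(-5))*46 = (24 - ⅕*8)*46 = (24 - 8/5)*46 = (112/5)*46 = 5152/5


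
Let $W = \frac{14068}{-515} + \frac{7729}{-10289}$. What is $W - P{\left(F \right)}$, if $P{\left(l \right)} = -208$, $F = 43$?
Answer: $\frac{953431593}{5298835} \approx 179.93$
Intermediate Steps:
$W = - \frac{148726087}{5298835}$ ($W = 14068 \left(- \frac{1}{515}\right) + 7729 \left(- \frac{1}{10289}\right) = - \frac{14068}{515} - \frac{7729}{10289} = - \frac{148726087}{5298835} \approx -28.068$)
$W - P{\left(F \right)} = - \frac{148726087}{5298835} - -208 = - \frac{148726087}{5298835} + 208 = \frac{953431593}{5298835}$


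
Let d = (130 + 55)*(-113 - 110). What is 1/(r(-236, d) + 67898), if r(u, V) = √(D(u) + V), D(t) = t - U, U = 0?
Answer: 67898/4610179895 - I*√41491/4610179895 ≈ 1.4728e-5 - 4.4183e-8*I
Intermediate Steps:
d = -41255 (d = 185*(-223) = -41255)
D(t) = t (D(t) = t - 1*0 = t + 0 = t)
r(u, V) = √(V + u) (r(u, V) = √(u + V) = √(V + u))
1/(r(-236, d) + 67898) = 1/(√(-41255 - 236) + 67898) = 1/(√(-41491) + 67898) = 1/(I*√41491 + 67898) = 1/(67898 + I*√41491)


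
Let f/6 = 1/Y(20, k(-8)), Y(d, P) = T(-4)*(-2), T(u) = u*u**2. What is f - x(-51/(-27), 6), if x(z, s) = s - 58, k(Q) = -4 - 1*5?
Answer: 3331/64 ≈ 52.047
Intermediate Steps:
T(u) = u**3
k(Q) = -9 (k(Q) = -4 - 5 = -9)
Y(d, P) = 128 (Y(d, P) = (-4)**3*(-2) = -64*(-2) = 128)
x(z, s) = -58 + s
f = 3/64 (f = 6/128 = 6*(1/128) = 3/64 ≈ 0.046875)
f - x(-51/(-27), 6) = 3/64 - (-58 + 6) = 3/64 - 1*(-52) = 3/64 + 52 = 3331/64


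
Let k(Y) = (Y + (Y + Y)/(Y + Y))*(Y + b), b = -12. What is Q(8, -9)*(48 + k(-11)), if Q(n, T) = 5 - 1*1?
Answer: 1112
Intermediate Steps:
k(Y) = (1 + Y)*(-12 + Y) (k(Y) = (Y + (Y + Y)/(Y + Y))*(Y - 12) = (Y + (2*Y)/((2*Y)))*(-12 + Y) = (Y + (2*Y)*(1/(2*Y)))*(-12 + Y) = (Y + 1)*(-12 + Y) = (1 + Y)*(-12 + Y))
Q(n, T) = 4 (Q(n, T) = 5 - 1 = 4)
Q(8, -9)*(48 + k(-11)) = 4*(48 + (-12 + (-11)**2 - 11*(-11))) = 4*(48 + (-12 + 121 + 121)) = 4*(48 + 230) = 4*278 = 1112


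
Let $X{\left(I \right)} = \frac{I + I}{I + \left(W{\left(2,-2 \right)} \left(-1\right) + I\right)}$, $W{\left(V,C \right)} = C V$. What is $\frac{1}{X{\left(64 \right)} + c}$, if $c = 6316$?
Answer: $\frac{33}{208460} \approx 0.0001583$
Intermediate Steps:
$X{\left(I \right)} = \frac{2 I}{4 + 2 I}$ ($X{\left(I \right)} = \frac{I + I}{I + \left(\left(-2\right) 2 \left(-1\right) + I\right)} = \frac{2 I}{I + \left(\left(-4\right) \left(-1\right) + I\right)} = \frac{2 I}{I + \left(4 + I\right)} = \frac{2 I}{4 + 2 I}$)
$\frac{1}{X{\left(64 \right)} + c} = \frac{1}{\frac{64}{2 + 64} + 6316} = \frac{1}{\frac{64}{66} + 6316} = \frac{1}{64 \cdot \frac{1}{66} + 6316} = \frac{1}{\frac{32}{33} + 6316} = \frac{1}{\frac{208460}{33}} = \frac{33}{208460}$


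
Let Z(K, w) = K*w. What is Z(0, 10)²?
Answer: 0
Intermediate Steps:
Z(0, 10)² = (0*10)² = 0² = 0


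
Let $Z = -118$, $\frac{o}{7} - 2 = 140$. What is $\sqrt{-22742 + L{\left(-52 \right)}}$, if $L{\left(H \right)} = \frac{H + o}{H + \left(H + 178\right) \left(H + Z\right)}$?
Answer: $\frac{i \sqrt{163830409193}}{2684} \approx 150.8 i$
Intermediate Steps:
$o = 994$ ($o = 14 + 7 \cdot 140 = 14 + 980 = 994$)
$L{\left(H \right)} = \frac{994 + H}{H + \left(-118 + H\right) \left(178 + H\right)}$ ($L{\left(H \right)} = \frac{H + 994}{H + \left(H + 178\right) \left(H - 118\right)} = \frac{994 + H}{H + \left(178 + H\right) \left(-118 + H\right)} = \frac{994 + H}{H + \left(-118 + H\right) \left(178 + H\right)}$)
$\sqrt{-22742 + L{\left(-52 \right)}} = \sqrt{-22742 + \frac{994 - 52}{-21004 + \left(-52\right)^{2} + 61 \left(-52\right)}} = \sqrt{-22742 + \frac{1}{-21004 + 2704 - 3172} \cdot 942} = \sqrt{-22742 + \frac{1}{-21472} \cdot 942} = \sqrt{-22742 - \frac{471}{10736}} = \sqrt{- \frac{244158583}{10736}} = \frac{i \sqrt{163830409193}}{2684}$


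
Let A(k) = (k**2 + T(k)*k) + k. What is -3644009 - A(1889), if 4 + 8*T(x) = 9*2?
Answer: -28870099/4 ≈ -7.2175e+6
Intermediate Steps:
T(x) = 7/4 (T(x) = -1/2 + (9*2)/8 = -1/2 + (1/8)*18 = -1/2 + 9/4 = 7/4)
A(k) = k**2 + 11*k/4 (A(k) = (k**2 + 7*k/4) + k = k**2 + 11*k/4)
-3644009 - A(1889) = -3644009 - 1889*(11 + 4*1889)/4 = -3644009 - 1889*(11 + 7556)/4 = -3644009 - 1889*7567/4 = -3644009 - 1*14294063/4 = -3644009 - 14294063/4 = -28870099/4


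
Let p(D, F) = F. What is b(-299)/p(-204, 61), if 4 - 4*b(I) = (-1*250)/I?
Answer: 473/36478 ≈ 0.012967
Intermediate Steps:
b(I) = 1 + 125/(2*I) (b(I) = 1 - (-1*250)/(4*I) = 1 - (-125)/(2*I) = 1 + 125/(2*I))
b(-299)/p(-204, 61) = ((125/2 - 299)/(-299))/61 = -1/299*(-473/2)*(1/61) = (473/598)*(1/61) = 473/36478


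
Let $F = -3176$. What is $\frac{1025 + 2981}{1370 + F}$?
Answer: $- \frac{2003}{903} \approx -2.2182$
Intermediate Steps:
$\frac{1025 + 2981}{1370 + F} = \frac{1025 + 2981}{1370 - 3176} = \frac{4006}{-1806} = 4006 \left(- \frac{1}{1806}\right) = - \frac{2003}{903}$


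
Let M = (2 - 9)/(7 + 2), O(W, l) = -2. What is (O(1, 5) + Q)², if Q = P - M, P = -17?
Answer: 26896/81 ≈ 332.05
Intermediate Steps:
M = -7/9 ≈ -0.77778
Q = -146/9 (Q = -17 - 1*(-7/9) = -17 + 7/9 = -146/9 ≈ -16.222)
(O(1, 5) + Q)² = (-2 - 146/9)² = (-164/9)² = 26896/81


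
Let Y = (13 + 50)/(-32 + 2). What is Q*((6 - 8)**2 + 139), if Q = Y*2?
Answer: -3003/5 ≈ -600.60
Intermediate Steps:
Y = -21/10 (Y = 63/(-30) = 63*(-1/30) = -21/10 ≈ -2.1000)
Q = -21/5 (Q = -21/10*2 = -21/5 ≈ -4.2000)
Q*((6 - 8)**2 + 139) = -21*((6 - 8)**2 + 139)/5 = -21*((-2)**2 + 139)/5 = -21*(4 + 139)/5 = -21/5*143 = -3003/5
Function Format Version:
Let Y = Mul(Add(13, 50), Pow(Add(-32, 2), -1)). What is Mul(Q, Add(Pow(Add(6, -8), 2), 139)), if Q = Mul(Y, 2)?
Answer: Rational(-3003, 5) ≈ -600.60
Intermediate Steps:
Y = Rational(-21, 10) (Y = Mul(63, Pow(-30, -1)) = Mul(63, Rational(-1, 30)) = Rational(-21, 10) ≈ -2.1000)
Q = Rational(-21, 5) (Q = Mul(Rational(-21, 10), 2) = Rational(-21, 5) ≈ -4.2000)
Mul(Q, Add(Pow(Add(6, -8), 2), 139)) = Mul(Rational(-21, 5), Add(Pow(Add(6, -8), 2), 139)) = Mul(Rational(-21, 5), Add(Pow(-2, 2), 139)) = Mul(Rational(-21, 5), Add(4, 139)) = Mul(Rational(-21, 5), 143) = Rational(-3003, 5)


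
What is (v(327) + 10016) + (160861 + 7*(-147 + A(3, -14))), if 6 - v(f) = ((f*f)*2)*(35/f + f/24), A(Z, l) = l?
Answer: -11067797/4 ≈ -2.7669e+6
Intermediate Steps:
v(f) = 6 - 2*f²*(35/f + f/24) (v(f) = 6 - (f*f)*2*(35/f + f/24) = 6 - f²*2*(35/f + f*(1/24)) = 6 - 2*f²*(35/f + f/24))
(v(327) + 10016) + (160861 + 7*(-147 + A(3, -14))) = ((6 - 70*327 - 1/12*327³) + 10016) + (160861 + 7*(-147 - 14)) = ((6 - 22890 - 1/12*34965783) + 10016) + (160861 + 7*(-161)) = ((6 - 22890 - 11655261/4) + 10016) + (160861 - 1127) = (-11746797/4 + 10016) + 159734 = -11706733/4 + 159734 = -11067797/4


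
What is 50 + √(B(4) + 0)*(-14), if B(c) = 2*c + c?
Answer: 50 - 28*√3 ≈ 1.5026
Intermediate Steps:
B(c) = 3*c
50 + √(B(4) + 0)*(-14) = 50 + √(3*4 + 0)*(-14) = 50 + √(12 + 0)*(-14) = 50 + √12*(-14) = 50 + (2*√3)*(-14) = 50 - 28*√3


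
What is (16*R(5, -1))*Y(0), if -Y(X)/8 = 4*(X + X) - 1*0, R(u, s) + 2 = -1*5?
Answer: 0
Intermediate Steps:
R(u, s) = -7 (R(u, s) = -2 - 1*5 = -2 - 5 = -7)
Y(X) = -64*X (Y(X) = -8*(4*(X + X) - 1*0) = -8*(4*(2*X) + 0) = -8*(8*X + 0) = -64*X)
(16*R(5, -1))*Y(0) = (16*(-7))*(-64*0) = -112*0 = 0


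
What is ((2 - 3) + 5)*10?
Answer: 40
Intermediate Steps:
((2 - 3) + 5)*10 = (-1 + 5)*10 = 4*10 = 40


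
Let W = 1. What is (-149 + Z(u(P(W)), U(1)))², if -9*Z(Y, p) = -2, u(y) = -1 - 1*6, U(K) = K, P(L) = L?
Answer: 1792921/81 ≈ 22135.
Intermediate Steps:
u(y) = -7 (u(y) = -1 - 6 = -7)
Z(Y, p) = 2/9 (Z(Y, p) = -⅑*(-2) = 2/9)
(-149 + Z(u(P(W)), U(1)))² = (-149 + 2/9)² = (-1339/9)² = 1792921/81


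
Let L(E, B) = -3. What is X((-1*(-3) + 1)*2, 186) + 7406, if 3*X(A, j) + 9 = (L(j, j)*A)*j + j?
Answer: 5977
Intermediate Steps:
X(A, j) = -3 + j/3 - A*j (X(A, j) = -3 + ((-3*A)*j + j)/3 = -3 + (-3*A*j + j)/3 = -3 + (j - 3*A*j)/3 = -3 + (j/3 - A*j) = -3 + j/3 - A*j)
X((-1*(-3) + 1)*2, 186) + 7406 = (-3 + (⅓)*186 - 1*(-1*(-3) + 1)*2*186) + 7406 = (-3 + 62 - 1*(3 + 1)*2*186) + 7406 = (-3 + 62 - 1*4*2*186) + 7406 = (-3 + 62 - 1*8*186) + 7406 = (-3 + 62 - 1488) + 7406 = -1429 + 7406 = 5977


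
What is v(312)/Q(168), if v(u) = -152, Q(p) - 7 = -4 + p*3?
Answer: -152/507 ≈ -0.29980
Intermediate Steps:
Q(p) = 3 + 3*p (Q(p) = 7 + (-4 + p*3) = 7 + (-4 + 3*p) = 3 + 3*p)
v(312)/Q(168) = -152/(3 + 3*168) = -152/(3 + 504) = -152/507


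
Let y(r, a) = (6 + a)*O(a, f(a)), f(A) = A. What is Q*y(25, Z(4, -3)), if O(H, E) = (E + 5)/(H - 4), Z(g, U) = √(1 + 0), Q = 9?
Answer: -126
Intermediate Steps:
Z(g, U) = 1 (Z(g, U) = √1 = 1)
O(H, E) = (5 + E)/(-4 + H)
y(r, a) = (5 + a)*(6 + a)/(-4 + a) (y(r, a) = (6 + a)*((5 + a)/(-4 + a)) = (5 + a)*(6 + a)/(-4 + a))
Q*y(25, Z(4, -3)) = 9*((5 + 1)*(6 + 1)/(-4 + 1)) = 9*(6*7/(-3)) = 9*(-⅓*6*7) = 9*(-14) = -126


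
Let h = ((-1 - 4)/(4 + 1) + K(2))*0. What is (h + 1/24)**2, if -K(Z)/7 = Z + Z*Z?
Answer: 1/576 ≈ 0.0017361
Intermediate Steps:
K(Z) = -7*Z - 7*Z**2 (K(Z) = -7*(Z + Z*Z) = -7*(Z + Z**2) = -7*Z - 7*Z**2)
h = 0 (h = ((-1 - 4)/(4 + 1) - 7*2*(1 + 2))*0 = (-5/5 - 7*2*3)*0 = (-5*1/5 - 42)*0 = (-1 - 42)*0 = -43*0 = 0)
(h + 1/24)**2 = (0 + 1/24)**2 = (1/24)**2 = 1/576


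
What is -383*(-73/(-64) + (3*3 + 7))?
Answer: -420151/64 ≈ -6564.9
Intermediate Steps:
-383*(-73/(-64) + (3*3 + 7)) = -383*(-73*(-1/64) + (9 + 7)) = -383*(73/64 + 16) = -383*1097/64 = -420151/64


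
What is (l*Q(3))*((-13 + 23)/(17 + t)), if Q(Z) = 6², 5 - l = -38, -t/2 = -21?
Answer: 15480/59 ≈ 262.37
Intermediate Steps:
t = 42 (t = -2*(-21) = 42)
l = 43 (l = 5 - 1*(-38) = 5 + 38 = 43)
Q(Z) = 36
(l*Q(3))*((-13 + 23)/(17 + t)) = (43*36)*((-13 + 23)/(17 + 42)) = 1548*(10/59) = 15480/59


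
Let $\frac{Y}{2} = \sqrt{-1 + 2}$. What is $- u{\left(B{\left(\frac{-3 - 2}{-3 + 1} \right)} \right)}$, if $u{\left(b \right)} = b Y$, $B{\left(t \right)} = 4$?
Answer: $-8$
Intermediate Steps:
$Y = 2$ ($Y = 2 \sqrt{-1 + 2} = 2 \sqrt{1} = 2 \cdot 1 = 2$)
$u{\left(b \right)} = 2 b$ ($u{\left(b \right)} = b 2 = 2 b$)
$- u{\left(B{\left(\frac{-3 - 2}{-3 + 1} \right)} \right)} = - 2 \cdot 4 = \left(-1\right) 8 = -8$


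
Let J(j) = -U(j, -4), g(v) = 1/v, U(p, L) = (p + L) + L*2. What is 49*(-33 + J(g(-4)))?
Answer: -4067/4 ≈ -1016.8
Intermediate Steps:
U(p, L) = p + 3*L (U(p, L) = (L + p) + 2*L = p + 3*L)
J(j) = 12 - j (J(j) = -(j + 3*(-4)) = -(j - 12) = -(-12 + j) = 12 - j)
49*(-33 + J(g(-4))) = 49*(-33 + (12 - 1/(-4))) = 49*(-33 + (12 - 1*(-1/4))) = 49*(-33 + (12 + 1/4)) = 49*(-33 + 49/4) = 49*(-83/4) = -4067/4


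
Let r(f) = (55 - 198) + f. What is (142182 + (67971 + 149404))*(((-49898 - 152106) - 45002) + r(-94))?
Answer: -88897951351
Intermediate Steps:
r(f) = -143 + f
(142182 + (67971 + 149404))*(((-49898 - 152106) - 45002) + r(-94)) = (142182 + (67971 + 149404))*(((-49898 - 152106) - 45002) + (-143 - 94)) = (142182 + 217375)*((-202004 - 45002) - 237) = 359557*(-247006 - 237) = 359557*(-247243) = -88897951351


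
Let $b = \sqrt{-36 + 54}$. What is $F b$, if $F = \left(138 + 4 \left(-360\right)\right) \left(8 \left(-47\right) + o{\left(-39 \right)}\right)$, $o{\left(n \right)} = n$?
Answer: $1620990 \sqrt{2} \approx 2.2924 \cdot 10^{6}$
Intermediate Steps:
$b = 3 \sqrt{2}$ ($b = \sqrt{18} = 3 \sqrt{2} \approx 4.2426$)
$F = 540330$ ($F = \left(138 + 4 \left(-360\right)\right) \left(8 \left(-47\right) - 39\right) = \left(138 - 1440\right) \left(-376 - 39\right) = \left(-1302\right) \left(-415\right) = 540330$)
$F b = 540330 \cdot 3 \sqrt{2} = 1620990 \sqrt{2}$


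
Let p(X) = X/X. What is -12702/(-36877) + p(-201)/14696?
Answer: 186705469/541944392 ≈ 0.34451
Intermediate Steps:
p(X) = 1
-12702/(-36877) + p(-201)/14696 = -12702/(-36877) + 1/14696 = -12702*(-1/36877) + 1*(1/14696) = 12702/36877 + 1/14696 = 186705469/541944392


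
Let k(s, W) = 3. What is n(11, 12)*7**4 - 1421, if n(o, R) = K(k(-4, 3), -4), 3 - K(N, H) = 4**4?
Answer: -608874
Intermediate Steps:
K(N, H) = -253 (K(N, H) = 3 - 1*4**4 = 3 - 1*256 = 3 - 256 = -253)
n(o, R) = -253
n(11, 12)*7**4 - 1421 = -253*7**4 - 1421 = -253*2401 - 1421 = -607453 - 1421 = -608874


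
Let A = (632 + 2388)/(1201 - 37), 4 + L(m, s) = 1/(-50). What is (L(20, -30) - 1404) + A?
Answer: -20448941/14550 ≈ -1405.4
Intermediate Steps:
L(m, s) = -201/50 (L(m, s) = -4 + 1/(-50) = -4 + 1*(-1/50) = -4 - 1/50 = -201/50)
A = 755/291 (A = 3020/1164 = 3020*(1/1164) = 755/291 ≈ 2.5945)
(L(20, -30) - 1404) + A = (-201/50 - 1404) + 755/291 = -70401/50 + 755/291 = -20448941/14550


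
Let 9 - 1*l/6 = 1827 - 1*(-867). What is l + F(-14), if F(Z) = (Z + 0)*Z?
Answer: -15914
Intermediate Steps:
l = -16110 (l = 54 - 6*(1827 - 1*(-867)) = 54 - 6*(1827 + 867) = 54 - 6*2694 = 54 - 16164 = -16110)
F(Z) = Z**2 (F(Z) = Z*Z = Z**2)
l + F(-14) = -16110 + (-14)**2 = -16110 + 196 = -15914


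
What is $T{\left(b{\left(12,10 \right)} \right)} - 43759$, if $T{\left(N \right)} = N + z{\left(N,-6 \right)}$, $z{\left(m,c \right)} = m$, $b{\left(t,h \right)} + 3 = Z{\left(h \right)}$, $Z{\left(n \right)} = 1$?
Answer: $-43763$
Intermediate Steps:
$b{\left(t,h \right)} = -2$ ($b{\left(t,h \right)} = -3 + 1 = -2$)
$T{\left(N \right)} = 2 N$ ($T{\left(N \right)} = N + N = 2 N$)
$T{\left(b{\left(12,10 \right)} \right)} - 43759 = 2 \left(-2\right) - 43759 = -4 - 43759 = -43763$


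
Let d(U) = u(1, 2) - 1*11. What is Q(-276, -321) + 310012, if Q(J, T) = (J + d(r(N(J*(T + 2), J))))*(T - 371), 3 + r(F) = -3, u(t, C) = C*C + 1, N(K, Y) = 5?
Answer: 505156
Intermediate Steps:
u(t, C) = 1 + C² (u(t, C) = C² + 1 = 1 + C²)
r(F) = -6 (r(F) = -3 - 3 = -6)
d(U) = -6 (d(U) = (1 + 2²) - 1*11 = (1 + 4) - 11 = 5 - 11 = -6)
Q(J, T) = (-371 + T)*(-6 + J) (Q(J, T) = (J - 6)*(T - 371) = (-6 + J)*(-371 + T) = (-371 + T)*(-6 + J))
Q(-276, -321) + 310012 = (2226 - 371*(-276) - 6*(-321) - 276*(-321)) + 310012 = (2226 + 102396 + 1926 + 88596) + 310012 = 195144 + 310012 = 505156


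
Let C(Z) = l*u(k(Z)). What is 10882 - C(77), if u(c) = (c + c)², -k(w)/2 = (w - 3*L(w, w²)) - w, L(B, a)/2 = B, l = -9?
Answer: 30746818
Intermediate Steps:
L(B, a) = 2*B
k(w) = 12*w (k(w) = -2*((w - 6*w) - w) = -2*(-5*w - w) = -(-12)*w = 12*w)
u(c) = 4*c² (u(c) = (2*c)² = 4*c²)
C(Z) = -5184*Z² (C(Z) = -36*(12*Z)² = -36*144*Z² = -5184*Z²)
10882 - C(77) = 10882 - (-5184)*77² = 10882 - (-5184)*5929 = 10882 - 1*(-30735936) = 10882 + 30735936 = 30746818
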